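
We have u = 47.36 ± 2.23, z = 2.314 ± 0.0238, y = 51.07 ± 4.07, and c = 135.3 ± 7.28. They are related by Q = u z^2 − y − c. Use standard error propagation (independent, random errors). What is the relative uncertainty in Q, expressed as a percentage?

Let p = u·z^2 = 253.6. δp/p = √((1·δu/u)² + (2·δz/z)²) = √(0.00222 + 0.000423) = 0.0514, so δp = 13.0.
Q = p − y − c: δQ = √(δp² + δy² + δc²) = √(170 + 16.6 + 53.0) = 15.5
Q = 67.22, so δQ/Q = 15.5/67.22 = 0.230.

23.0%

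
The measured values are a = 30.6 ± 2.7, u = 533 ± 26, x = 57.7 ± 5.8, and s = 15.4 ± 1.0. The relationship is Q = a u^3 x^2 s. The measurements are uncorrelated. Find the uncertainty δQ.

6.46e+13

Each factor contributes (exponent × relative error)² to (δQ/Q)²:
  (1·δa/a)² = (1×0.0882)² = 0.00779;  (3·δu/u)² = (3×0.0488)² = 0.0214;  (2·δx/x)² = (2×0.101)² = 0.0404;  (1·δs/s)² = (1×0.0649)² = 0.00422
δQ/Q = √(0.0738) = 0.272
Q = 2.38e+14, so δQ = 0.272 × 2.38e+14 = 6.46e+13.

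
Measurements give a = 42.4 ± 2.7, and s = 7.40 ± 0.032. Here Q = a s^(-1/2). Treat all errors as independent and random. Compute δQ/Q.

0.0637

Products/powers → add relative errors in quadrature, weighted by exponent:
  (1·δa/a)² = (1×0.0637)² = 0.00406;  (−½·δs/s)² = (-0.5×0.00432)² = 4.67e-06
δQ/Q = √(0.00406) = 0.0637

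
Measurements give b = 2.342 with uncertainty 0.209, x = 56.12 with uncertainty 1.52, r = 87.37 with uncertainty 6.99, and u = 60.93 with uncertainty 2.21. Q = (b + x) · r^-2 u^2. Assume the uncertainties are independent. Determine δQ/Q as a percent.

Let w = b + x = 58.46. δw = √(δb² + δx²) = √(0.0437 + 2.31) = 1.53, so δw/w = 0.0262.
Q is then a monomial in w, r, u:
δQ/Q = √((δw/w)² + (-2·δr/r)² + (2·δu/u)²) = √(0.000689 + 0.0256 + 0.00526) = 0.178

17.8%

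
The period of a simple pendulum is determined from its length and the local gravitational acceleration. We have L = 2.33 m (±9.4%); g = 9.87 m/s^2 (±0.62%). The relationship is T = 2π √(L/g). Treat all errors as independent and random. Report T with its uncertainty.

3.05 ± 0.144 s

T is a product of powers, so relative uncertainties combine in quadrature:
  (½·δL/L)² = (0.5×0.0940)² = 0.00221;  (−½·δg/g)² = (-0.5×0.00620)² = 9.61e-06
δT/T = √(0.00222) = 0.0471
T = 3.05 s, so δT = 0.0471 × 3.05 = 0.144 s.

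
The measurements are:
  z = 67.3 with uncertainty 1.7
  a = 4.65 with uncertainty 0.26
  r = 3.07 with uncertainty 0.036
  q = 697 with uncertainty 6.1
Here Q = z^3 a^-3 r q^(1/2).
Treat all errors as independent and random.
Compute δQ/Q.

Since Q is a product/quotient, work with relative uncertainties:
  (3·δz/z)² = (3×0.0253)² = 0.00574;  (-3·δa/a)² = (-3×0.0559)² = 0.0281;  (1·δr/r)² = (1×0.0117)² = 0.000138;  (½·δq/q)² = (0.5×0.00875)² = 1.91e-05
δQ/Q = √(0.0340) = 0.184

0.184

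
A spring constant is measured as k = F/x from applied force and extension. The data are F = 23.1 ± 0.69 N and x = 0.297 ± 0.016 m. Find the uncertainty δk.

Each factor contributes (exponent × relative error)² to (δk/k)²:
  (1·δF/F)² = (1×0.0299)² = 0.000892;  (-1·δx/x)² = (-1×0.0539)² = 0.00290
δk/k = √(0.00379) = 0.0616
k = 77.8 N/m, so δk = 0.0616 × 77.8 = 4.79 N/m.

4.79 N/m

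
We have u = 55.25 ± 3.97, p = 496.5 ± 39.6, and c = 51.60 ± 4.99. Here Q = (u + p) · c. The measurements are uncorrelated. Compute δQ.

3430

Let w = u + p = 551.8. δw = √(δu² + δp²) = √(15.8 + 1570) = 39.8, so δw/w = 0.0721.
Q is then a monomial in w, c:
δQ/Q = √((δw/w)² + (1·δc/c)²) = √(0.00520 + 0.00935) = 0.121
Q = 28470, so δQ = 0.121 × 28470 = 3430.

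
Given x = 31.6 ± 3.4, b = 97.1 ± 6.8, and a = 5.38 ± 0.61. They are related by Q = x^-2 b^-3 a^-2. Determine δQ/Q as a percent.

37.7%

Q is a product of powers, so relative uncertainties combine in quadrature:
  (-2·δx/x)² = (-2×0.108)² = 0.0463;  (-3·δb/b)² = (-3×0.0700)² = 0.0441;  (-2·δa/a)² = (-2×0.113)² = 0.0514
δQ/Q = √(0.142) = 0.377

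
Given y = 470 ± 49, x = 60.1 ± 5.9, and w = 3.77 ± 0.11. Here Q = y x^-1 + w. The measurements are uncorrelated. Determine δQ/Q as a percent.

9.71%

Let p = y·x^-1 = 7.82. δp/p = √((1·δy/y)² + (-1·δx/x)²) = √(0.0109 + 0.00964) = 0.143, so δp = 1.12.
Q = p + w: δQ = √(δp² + δw²) = √(1.25 + 0.0121) = 1.13
Q = 11.6, so δQ/Q = 1.13/11.6 = 0.0971.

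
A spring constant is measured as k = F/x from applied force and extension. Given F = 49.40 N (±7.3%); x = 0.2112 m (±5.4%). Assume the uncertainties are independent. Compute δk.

Since k is a product/quotient, work with relative uncertainties:
  (1·δF/F)² = (1×0.0730)² = 0.00533;  (-1·δx/x)² = (-1×0.0540)² = 0.00292
δk/k = √(0.00825) = 0.0908
k = 233.9 N/m, so δk = 0.0908 × 233.9 = 21.2 N/m.

21.2 N/m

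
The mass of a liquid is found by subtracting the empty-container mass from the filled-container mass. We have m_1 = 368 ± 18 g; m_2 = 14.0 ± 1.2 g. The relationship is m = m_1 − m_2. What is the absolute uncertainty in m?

18.0 g

Sums and differences: (δm)² = Σ (cᵢ δxᵢ)².
  (δm_1)² = 324;  (δm_2)² = 1.44
δm = √(325) = 18.0 g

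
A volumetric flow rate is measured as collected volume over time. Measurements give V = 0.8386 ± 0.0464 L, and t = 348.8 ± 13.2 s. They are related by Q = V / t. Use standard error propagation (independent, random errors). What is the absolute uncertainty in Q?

0.000161 L/s

Relative error in a monomial: (δQ/Q)² = Σ (nᵢ · δxᵢ/xᵢ)².
  (1·δV/V)² = (1×0.0553)² = 0.00306;  (-1·δt/t)² = (-1×0.0378)² = 0.00143
δQ/Q = √(0.00449) = 0.0670
Q = 0.002404 L/s, so δQ = 0.0670 × 0.002404 = 0.000161 L/s.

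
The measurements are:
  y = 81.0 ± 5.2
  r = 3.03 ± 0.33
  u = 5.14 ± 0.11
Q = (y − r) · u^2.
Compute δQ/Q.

0.0794

Let w = y − r = 78.0. δw = √(δy² + δr²) = √(27.0 + 0.109) = 5.21, so δw/w = 0.0668.
Q is then a monomial in w, u:
δQ/Q = √((δw/w)² + (2·δu/u)²) = √(0.00447 + 0.00183) = 0.0794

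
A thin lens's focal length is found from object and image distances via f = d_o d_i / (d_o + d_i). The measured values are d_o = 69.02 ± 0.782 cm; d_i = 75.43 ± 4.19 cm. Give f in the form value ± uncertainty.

∂f/∂d_o = (d_i/(d_o+d_i))² = 0.273;  ∂f/∂d_i = (d_o/(d_o+d_i))² = 0.228
δf = √((∂f/∂d_o · δd_o)² + (∂f/∂d_i · δd_i)²) = √(0.0455 + 0.915) = 0.980 cm
f = 36.04 cm.

36.04 ± 0.980 cm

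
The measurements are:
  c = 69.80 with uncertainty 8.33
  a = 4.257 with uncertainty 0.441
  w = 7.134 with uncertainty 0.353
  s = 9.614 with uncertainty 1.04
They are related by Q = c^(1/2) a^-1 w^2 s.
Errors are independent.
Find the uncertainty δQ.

182

Each factor contributes (exponent × relative error)² to (δQ/Q)²:
  (½·δc/c)² = (0.5×0.119)² = 0.00356;  (-1·δa/a)² = (-1×0.104)² = 0.0107;  (2·δw/w)² = (2×0.0495)² = 0.00979;  (1·δs/s)² = (1×0.108)² = 0.0117
δQ/Q = √(0.0358) = 0.189
Q = 960.3, so δQ = 0.189 × 960.3 = 182.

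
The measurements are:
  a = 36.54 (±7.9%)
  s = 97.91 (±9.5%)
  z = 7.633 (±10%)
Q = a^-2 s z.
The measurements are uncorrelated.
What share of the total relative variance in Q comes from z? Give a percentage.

(δQ/Q)² = (-2·δa/a)² + (1·δs/s)² + (1·δz/z)²
  a term: (-2×0.0790)² = 0.0250
  s term: (1×0.0950)² = 0.00903
  z term: (1×0.100)² = 0.0100
Total = 0.0440. Share from z = 0.0100/0.0440 = 0.227.

22.7%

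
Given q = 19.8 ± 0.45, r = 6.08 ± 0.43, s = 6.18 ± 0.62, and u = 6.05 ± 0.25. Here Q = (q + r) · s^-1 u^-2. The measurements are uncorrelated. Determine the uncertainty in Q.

Let w = q + r = 25.9. δw = √(δq² + δr²) = √(0.203 + 0.185) = 0.622, so δw/w = 0.0241.
Q is then a monomial in w, s, u:
δQ/Q = √((δw/w)² + (-1·δs/s)² + (-2·δu/u)²) = √(0.000578 + 0.0101 + 0.00683) = 0.132
Q = 0.114, so δQ = 0.132 × 0.114 = 0.0151.

0.0151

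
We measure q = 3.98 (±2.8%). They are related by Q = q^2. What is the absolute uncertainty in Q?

0.887

Since Q is a product/quotient, work with relative uncertainties:
  (2·δq/q)² = (2×0.0280)² = 0.00314
δQ/Q = √(0.00314) = 0.0560
Q = 15.8, so δQ = 0.0560 × 15.8 = 0.887.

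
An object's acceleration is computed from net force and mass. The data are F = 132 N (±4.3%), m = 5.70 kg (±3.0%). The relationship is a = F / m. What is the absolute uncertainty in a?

1.21 m/s^2

a is a product of powers, so relative uncertainties combine in quadrature:
  (1·δF/F)² = (1×0.0430)² = 0.00185;  (-1·δm/m)² = (-1×0.0300)² = 0.000900
δa/a = √(0.00275) = 0.0524
a = 23.2 m/s^2, so δa = 0.0524 × 23.2 = 1.21 m/s^2.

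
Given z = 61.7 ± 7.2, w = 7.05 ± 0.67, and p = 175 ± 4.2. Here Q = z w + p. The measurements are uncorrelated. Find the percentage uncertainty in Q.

10.8%

Let h = z·w = 435. δh/h = √((1·δz/z)² + (1·δw/w)²) = √(0.0136 + 0.00903) = 0.150, so δh = 65.5.
Q = h + p: δQ = √(δh² + δp²) = √(4290 + 17.6) = 65.6
Q = 610, so δQ/Q = 65.6/610 = 0.108.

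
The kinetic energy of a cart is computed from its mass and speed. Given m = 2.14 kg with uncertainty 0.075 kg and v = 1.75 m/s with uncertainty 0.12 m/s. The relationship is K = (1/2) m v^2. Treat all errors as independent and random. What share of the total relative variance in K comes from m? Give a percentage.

6.13%

(δK/K)² = (1·δm/m)² + (2·δv/v)²
  m term: (1×0.0350)² = 0.00123
  v term: (2×0.0686)² = 0.0188
Total = 0.0200. Share from m = 0.00123/0.0200 = 0.0613.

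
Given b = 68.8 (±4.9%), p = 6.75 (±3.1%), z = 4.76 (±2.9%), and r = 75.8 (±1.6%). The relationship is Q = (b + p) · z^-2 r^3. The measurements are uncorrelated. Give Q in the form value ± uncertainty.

Let u = b + p = 75.5. δu = √(δb² + δp²) = √(11.4 + 0.0438) = 3.38, so δu/u = 0.0447.
Q is then a monomial in u, z, r:
δQ/Q = √((δu/u)² + (-2·δz/z)² + (3·δr/r)²) = √(0.00200 + 0.00336 + 0.00230) = 0.0876
Q = 1.45e+06, so δQ = 0.0876 × 1.45e+06 = 1.27e+05.

(1.45 ± 0.127) × 10^6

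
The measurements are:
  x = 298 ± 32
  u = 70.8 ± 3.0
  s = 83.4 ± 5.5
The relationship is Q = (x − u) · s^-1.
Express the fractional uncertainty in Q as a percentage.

15.6%

Let w = x − u = 227. δw = √(δx² + δu²) = √(1020 + 9.00) = 32.1, so δw/w = 0.141.
Q is then a monomial in w, s:
δQ/Q = √((δw/w)² + (-1·δs/s)²) = √(0.0200 + 0.00435) = 0.156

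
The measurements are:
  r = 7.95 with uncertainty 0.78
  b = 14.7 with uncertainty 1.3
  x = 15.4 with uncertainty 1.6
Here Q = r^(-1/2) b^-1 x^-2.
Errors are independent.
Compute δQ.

Products/powers → add relative errors in quadrature, weighted by exponent:
  (−½·δr/r)² = (-0.5×0.0981)² = 0.00241;  (-1·δb/b)² = (-1×0.0884)² = 0.00782;  (-2·δx/x)² = (-2×0.104)² = 0.0432
δQ/Q = √(0.0534) = 0.231
Q = 0.000102, so δQ = 0.231 × 0.000102 = 2.35e-05.

2.35e-05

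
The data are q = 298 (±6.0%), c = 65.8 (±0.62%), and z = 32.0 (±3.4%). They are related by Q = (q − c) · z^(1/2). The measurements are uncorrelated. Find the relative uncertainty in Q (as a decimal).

Let u = q − c = 232. δu = √(δq² + δc²) = √(320 + 0.166) = 17.9, so δu/u = 0.0770.
Q is then a monomial in u, z:
δQ/Q = √((δu/u)² + (½·δz/z)²) = √(0.00593 + 0.000289) = 0.0789

0.0789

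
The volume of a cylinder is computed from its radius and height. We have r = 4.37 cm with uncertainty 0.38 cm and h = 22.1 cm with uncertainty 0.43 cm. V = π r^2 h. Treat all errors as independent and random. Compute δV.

232 cm^3

V is a product of powers, so relative uncertainties combine in quadrature:
  (2·δr/r)² = (2×0.0870)² = 0.0302;  (1·δh/h)² = (1×0.0195)² = 0.000379
δV/V = √(0.0306) = 0.175
V = 1330 cm^3, so δV = 0.175 × 1330 = 232 cm^3.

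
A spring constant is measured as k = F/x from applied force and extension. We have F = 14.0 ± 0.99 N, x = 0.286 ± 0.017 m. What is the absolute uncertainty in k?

4.52 N/m

Since k is a product/quotient, work with relative uncertainties:
  (1·δF/F)² = (1×0.0707)² = 0.00500;  (-1·δx/x)² = (-1×0.0594)² = 0.00353
δk/k = √(0.00853) = 0.0924
k = 49.0 N/m, so δk = 0.0924 × 49.0 = 4.52 N/m.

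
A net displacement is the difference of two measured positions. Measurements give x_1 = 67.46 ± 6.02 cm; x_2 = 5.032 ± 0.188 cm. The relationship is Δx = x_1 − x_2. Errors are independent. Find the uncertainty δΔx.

Each term contributes (cᵢ δxᵢ)² to (δΔx)²:
  (δx_1)² = 36.2;  (δx_2)² = 0.0353
δΔx = √(36.3) = 6.02 cm

6.02 cm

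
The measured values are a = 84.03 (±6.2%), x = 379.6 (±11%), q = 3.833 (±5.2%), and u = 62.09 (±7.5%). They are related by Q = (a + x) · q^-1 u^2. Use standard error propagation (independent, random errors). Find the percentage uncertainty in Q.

Let w = a + x = 463.6. δw = √(δa² + δx²) = √(27.1 + 1740) = 42.1, so δw/w = 0.0908.
Q is then a monomial in w, q, u:
δQ/Q = √((δw/w)² + (-1·δq/q)² + (2·δu/u)²) = √(0.00824 + 0.00270 + 0.0225) = 0.183

18.3%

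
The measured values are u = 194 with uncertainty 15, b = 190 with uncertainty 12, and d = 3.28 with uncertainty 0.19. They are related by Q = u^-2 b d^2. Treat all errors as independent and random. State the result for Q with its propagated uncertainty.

0.0543 ± 0.0110

Q is a product of powers, so relative uncertainties combine in quadrature:
  (-2·δu/u)² = (-2×0.0773)² = 0.0239;  (1·δb/b)² = (1×0.0632)² = 0.00399;  (2·δd/d)² = (2×0.0579)² = 0.0134
δQ/Q = √(0.0413) = 0.203
Q = 0.0543, so δQ = 0.203 × 0.0543 = 0.0110.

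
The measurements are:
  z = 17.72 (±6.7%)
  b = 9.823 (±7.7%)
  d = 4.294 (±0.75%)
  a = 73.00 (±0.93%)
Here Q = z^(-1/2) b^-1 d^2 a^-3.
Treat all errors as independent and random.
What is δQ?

1.03e-07

Q is a product of powers, so relative uncertainties combine in quadrature:
  (−½·δz/z)² = (-0.5×0.0670)² = 0.00112;  (-1·δb/b)² = (-1×0.0770)² = 0.00593;  (2·δd/d)² = (2×0.00750)² = 0.000225;  (-3·δa/a)² = (-3×0.00930)² = 0.000778
δQ/Q = √(0.00805) = 0.0897
Q = 1.146e-06, so δQ = 0.0897 × 1.146e-06 = 1.03e-07.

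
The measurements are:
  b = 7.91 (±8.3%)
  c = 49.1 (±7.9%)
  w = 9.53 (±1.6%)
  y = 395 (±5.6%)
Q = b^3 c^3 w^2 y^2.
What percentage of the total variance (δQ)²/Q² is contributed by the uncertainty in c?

42.6%

(δQ/Q)² = (3·δb/b)² + (3·δc/c)² + (2·δw/w)² + (2·δy/y)²
  b term: (3×0.0830)² = 0.0620
  c term: (3×0.0790)² = 0.0562
  w term: (2×0.0160)² = 0.00102
  y term: (2×0.0560)² = 0.0125
Total = 0.132. Share from c = 0.0562/0.132 = 0.426.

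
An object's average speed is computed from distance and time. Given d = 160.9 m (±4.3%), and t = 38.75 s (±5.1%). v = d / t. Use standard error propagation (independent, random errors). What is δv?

0.277 m/s

Relative error in a monomial: (δv/v)² = Σ (nᵢ · δxᵢ/xᵢ)².
  (1·δd/d)² = (1×0.0430)² = 0.00185;  (-1·δt/t)² = (-1×0.0510)² = 0.00260
δv/v = √(0.00445) = 0.0667
v = 4.152 m/s, so δv = 0.0667 × 4.152 = 0.277 m/s.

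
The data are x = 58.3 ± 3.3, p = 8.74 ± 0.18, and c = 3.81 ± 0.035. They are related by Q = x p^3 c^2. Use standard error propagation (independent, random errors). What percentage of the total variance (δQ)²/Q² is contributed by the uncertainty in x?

43.5%

(δQ/Q)² = (1·δx/x)² + (3·δp/p)² + (2·δc/c)²
  x term: (1×0.0566)² = 0.00320
  p term: (3×0.0206)² = 0.00382
  c term: (2×0.00919)² = 0.000338
Total = 0.00736. Share from x = 0.00320/0.00736 = 0.435.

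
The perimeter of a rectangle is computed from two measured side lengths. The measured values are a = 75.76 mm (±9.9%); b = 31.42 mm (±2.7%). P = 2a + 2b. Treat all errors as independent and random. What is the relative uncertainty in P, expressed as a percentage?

Each term contributes (cᵢ δxᵢ)² to (δP)²:
  (2·δa)² = 225;  (2·δb)² = 2.88
δP = √(228) = 15.1 mm
P = 214.4 mm, so δP/P = 15.1/214.4 = 0.0704.

7.04%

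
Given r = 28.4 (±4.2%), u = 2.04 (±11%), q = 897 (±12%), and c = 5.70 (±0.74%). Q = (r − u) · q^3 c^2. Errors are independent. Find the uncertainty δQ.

Let w = r − u = 26.4. δw = √(δr² + δu²) = √(1.42 + 0.0504) = 1.21, so δw/w = 0.0460.
Q is then a monomial in w, q, c:
δQ/Q = √((δw/w)² + (3·δq/q)² + (2·δc/c)²) = √(0.00212 + 0.130 + 0.000219) = 0.363
Q = 6.18e+11, so δQ = 0.363 × 6.18e+11 = 2.25e+11.

2.25e+11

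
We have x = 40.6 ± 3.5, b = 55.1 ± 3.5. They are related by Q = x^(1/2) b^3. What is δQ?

Q is a product of powers, so relative uncertainties combine in quadrature:
  (½·δx/x)² = (0.5×0.0862)² = 0.00186;  (3·δb/b)² = (3×0.0635)² = 0.0363
δQ/Q = √(0.0382) = 0.195
Q = 1.07e+06, so δQ = 0.195 × 1.07e+06 = 2.08e+05.

2.08e+05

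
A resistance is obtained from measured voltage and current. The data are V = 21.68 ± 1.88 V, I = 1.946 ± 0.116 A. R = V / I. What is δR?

1.17 Ω

Products/powers → add relative errors in quadrature, weighted by exponent:
  (1·δV/V)² = (1×0.0867)² = 0.00752;  (-1·δI/I)² = (-1×0.0596)² = 0.00355
δR/R = √(0.0111) = 0.105
R = 11.14 Ω, so δR = 0.105 × 11.14 = 1.17 Ω.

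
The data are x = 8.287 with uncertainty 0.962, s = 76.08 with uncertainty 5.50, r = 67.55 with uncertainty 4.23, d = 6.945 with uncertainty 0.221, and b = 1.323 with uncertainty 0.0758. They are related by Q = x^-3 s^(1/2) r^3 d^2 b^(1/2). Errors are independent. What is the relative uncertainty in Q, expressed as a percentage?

40.3%

For a monomial Q ∝ x^-3, s^(1/2), r^3, d^2, b^(1/2), fractional errors add in quadrature:
  (-3·δx/x)² = (-3×0.116)² = 0.121;  (½·δs/s)² = (0.5×0.0723)² = 0.00131;  (3·δr/r)² = (3×0.0626)² = 0.0353;  (2·δd/d)² = (2×0.0318)² = 0.00405;  (½·δb/b)² = (0.5×0.0573)² = 0.000821
δQ/Q = √(0.163) = 0.403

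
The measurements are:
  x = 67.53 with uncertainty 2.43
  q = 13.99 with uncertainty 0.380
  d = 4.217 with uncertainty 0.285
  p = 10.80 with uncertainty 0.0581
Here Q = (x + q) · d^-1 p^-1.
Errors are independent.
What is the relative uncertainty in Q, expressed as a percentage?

7.42%

Let u = x + q = 81.52. δu = √(δx² + δq²) = √(5.90 + 0.144) = 2.46, so δu/u = 0.0302.
Q is then a monomial in u, d, p:
δQ/Q = √((δu/u)² + (-1·δd/d)² + (-1·δp/p)²) = √(0.000910 + 0.00457 + 2.89e-05) = 0.0742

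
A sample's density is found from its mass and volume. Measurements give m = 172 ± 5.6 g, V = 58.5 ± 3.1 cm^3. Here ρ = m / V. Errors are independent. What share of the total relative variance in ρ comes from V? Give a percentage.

72.6%

(δρ/ρ)² = (1·δm/m)² + (-1·δV/V)²
  m term: (1×0.0326)² = 0.00106
  V term: (-1×0.0530)² = 0.00281
Total = 0.00387. Share from V = 0.00281/0.00387 = 0.726.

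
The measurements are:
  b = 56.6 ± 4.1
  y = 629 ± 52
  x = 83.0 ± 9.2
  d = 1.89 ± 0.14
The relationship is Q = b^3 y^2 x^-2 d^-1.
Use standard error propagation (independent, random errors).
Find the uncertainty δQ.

Each factor contributes (exponent × relative error)² to (δQ/Q)²:
  (3·δb/b)² = (3×0.0724)² = 0.0472;  (2·δy/y)² = (2×0.0827)² = 0.0273;  (-2·δx/x)² = (-2×0.111)² = 0.0491;  (-1·δd/d)² = (-1×0.0741)² = 0.00549
δQ/Q = √(0.129) = 0.359
Q = 5.51e+06, so δQ = 0.359 × 5.51e+06 = 1.98e+06.

1.98e+06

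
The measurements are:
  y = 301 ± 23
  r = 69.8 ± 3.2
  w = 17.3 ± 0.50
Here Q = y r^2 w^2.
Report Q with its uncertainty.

(4.39 ± 0.582) × 10^8

Products/powers → add relative errors in quadrature, weighted by exponent:
  (1·δy/y)² = (1×0.0764)² = 0.00584;  (2·δr/r)² = (2×0.0458)² = 0.00841;  (2·δw/w)² = (2×0.0289)² = 0.00334
δQ/Q = √(0.0176) = 0.133
Q = 4.39e+08, so δQ = 0.133 × 4.39e+08 = 5.82e+07.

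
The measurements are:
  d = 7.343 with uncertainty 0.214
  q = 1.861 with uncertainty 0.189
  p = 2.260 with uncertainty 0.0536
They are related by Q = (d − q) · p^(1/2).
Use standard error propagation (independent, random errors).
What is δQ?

Let u = d − q = 5.482. δu = √(δd² + δq²) = √(0.0458 + 0.0357) = 0.286, so δu/u = 0.0521.
Q is then a monomial in u, p:
δQ/Q = √((δu/u)² + (½·δp/p)²) = √(0.00271 + 0.000141) = 0.0534
Q = 8.241, so δQ = 0.0534 × 8.241 = 0.440.

0.440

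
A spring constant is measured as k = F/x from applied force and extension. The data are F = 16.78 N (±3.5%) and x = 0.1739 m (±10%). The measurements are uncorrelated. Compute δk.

10.2 N/m

k is a product of powers, so relative uncertainties combine in quadrature:
  (1·δF/F)² = (1×0.0350)² = 0.00123;  (-1·δx/x)² = (-1×0.100)² = 0.0100
δk/k = √(0.0112) = 0.106
k = 96.49 N/m, so δk = 0.106 × 96.49 = 10.2 N/m.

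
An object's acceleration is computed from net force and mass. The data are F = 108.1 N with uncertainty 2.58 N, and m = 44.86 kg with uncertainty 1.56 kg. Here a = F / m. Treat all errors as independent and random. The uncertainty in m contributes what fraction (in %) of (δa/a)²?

68.0%

(δa/a)² = (1·δF/F)² + (-1·δm/m)²
  F term: (1×0.0239)² = 0.000570
  m term: (-1×0.0348)² = 0.00121
Total = 0.00178. Share from m = 0.00121/0.00178 = 0.680.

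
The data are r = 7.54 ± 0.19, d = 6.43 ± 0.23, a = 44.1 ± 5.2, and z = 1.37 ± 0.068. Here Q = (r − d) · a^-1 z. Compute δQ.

Let u = r − d = 1.11. δu = √(δr² + δd²) = √(0.0361 + 0.0529) = 0.298, so δu/u = 0.269.
Q is then a monomial in u, a, z:
δQ/Q = √((δu/u)² + (-1·δa/a)² + (1·δz/z)²) = √(0.0722 + 0.0139 + 0.00246) = 0.298
Q = 0.0345, so δQ = 0.298 × 0.0345 = 0.0103.

0.0103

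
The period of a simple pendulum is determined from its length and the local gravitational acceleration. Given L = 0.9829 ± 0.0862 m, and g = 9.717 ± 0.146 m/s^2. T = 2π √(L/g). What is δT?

Relative error in a monomial: (δT/T)² = Σ (nᵢ · δxᵢ/xᵢ)².
  (½·δL/L)² = (0.5×0.0877)² = 0.00192;  (−½·δg/g)² = (-0.5×0.0150)² = 5.64e-05
δT/T = √(0.00198) = 0.0445
T = 1.998 s, so δT = 0.0445 × 1.998 = 0.0889 s.

0.0889 s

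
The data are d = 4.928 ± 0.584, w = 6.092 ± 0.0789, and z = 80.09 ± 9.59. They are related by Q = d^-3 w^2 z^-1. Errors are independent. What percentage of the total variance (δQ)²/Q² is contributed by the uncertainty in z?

(δQ/Q)² = (-3·δd/d)² + (2·δw/w)² + (-1·δz/z)²
  d term: (-3×0.119)² = 0.126
  w term: (2×0.0130)² = 0.000671
  z term: (-1×0.120)² = 0.0143
Total = 0.141. Share from z = 0.0143/0.141 = 0.101.

10.1%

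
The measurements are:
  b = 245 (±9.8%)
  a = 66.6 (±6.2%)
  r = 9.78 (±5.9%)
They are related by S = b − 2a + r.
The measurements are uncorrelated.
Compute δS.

S is a linear combination, so absolute uncertainties add in quadrature:
  (δb)² = 576;  (2·δa)² = 68.2;  (δr)² = 0.333
δS = √(645) = 25.4

25.4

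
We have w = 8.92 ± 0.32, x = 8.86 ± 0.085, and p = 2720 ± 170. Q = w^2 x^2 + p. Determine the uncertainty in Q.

Let h = w^2·x^2 = 6250. δh/h = √((2·δw/w)² + (2·δx/x)²) = √(0.00515 + 0.000368) = 0.0743, so δh = 464.
Q = h + p: δQ = √(δh² + δp²) = √(2.15e+05 + 28900) = 494

494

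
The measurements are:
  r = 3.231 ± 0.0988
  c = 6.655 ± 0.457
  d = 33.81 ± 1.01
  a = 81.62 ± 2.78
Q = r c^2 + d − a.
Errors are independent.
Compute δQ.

20.4

Let p = r·c^2 = 143.1. δp/p = √((1·δr/r)² + (2·δc/c)²) = √(0.000935 + 0.0189) = 0.141, so δp = 20.1.
Q = p + d − a: δQ = √(δp² + δd² + δa²) = √(405 + 1.02 + 7.73) = 20.4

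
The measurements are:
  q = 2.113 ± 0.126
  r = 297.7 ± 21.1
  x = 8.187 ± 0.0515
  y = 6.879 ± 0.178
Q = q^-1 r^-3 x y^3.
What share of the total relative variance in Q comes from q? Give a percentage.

6.48%

(δQ/Q)² = (-1·δq/q)² + (-3·δr/r)² + (1·δx/x)² + (3·δy/y)²
  q term: (-1×0.0596)² = 0.00356
  r term: (-3×0.0709)² = 0.0452
  x term: (1×0.00629)² = 3.96e-05
  y term: (3×0.0259)² = 0.00603
Total = 0.0548. Share from q = 0.00356/0.0548 = 0.0648.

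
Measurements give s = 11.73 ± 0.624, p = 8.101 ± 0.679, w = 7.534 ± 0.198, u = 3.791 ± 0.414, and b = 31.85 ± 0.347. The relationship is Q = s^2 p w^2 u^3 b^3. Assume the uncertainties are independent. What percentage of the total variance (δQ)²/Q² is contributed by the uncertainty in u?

82.9%

(δQ/Q)² = (2·δs/s)² + (1·δp/p)² + (2·δw/w)² + (3·δu/u)² + (3·δb/b)²
  s term: (2×0.0532)² = 0.0113
  p term: (1×0.0838)² = 0.00703
  w term: (2×0.0263)² = 0.00276
  u term: (3×0.109)² = 0.107
  b term: (3×0.0109)² = 0.00107
Total = 0.130. Share from u = 0.107/0.130 = 0.829.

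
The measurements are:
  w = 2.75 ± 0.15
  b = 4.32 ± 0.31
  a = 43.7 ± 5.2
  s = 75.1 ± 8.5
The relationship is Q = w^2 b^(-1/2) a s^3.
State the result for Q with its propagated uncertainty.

Since Q is a product/quotient, work with relative uncertainties:
  (2·δw/w)² = (2×0.0545)² = 0.0119;  (−½·δb/b)² = (-0.5×0.0718)² = 0.00129;  (1·δa/a)² = (1×0.119)² = 0.0142;  (3·δs/s)² = (3×0.113)² = 0.115
δQ/Q = √(0.143) = 0.378
Q = 6.73e+07, so δQ = 0.378 × 6.73e+07 = 2.54e+07.

(6.73 ± 2.54) × 10^7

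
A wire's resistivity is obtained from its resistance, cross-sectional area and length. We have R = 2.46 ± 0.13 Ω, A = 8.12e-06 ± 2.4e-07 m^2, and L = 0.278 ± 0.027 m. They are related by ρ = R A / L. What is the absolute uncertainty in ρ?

Since ρ is a product/quotient, work with relative uncertainties:
  (1·δR/R)² = (1×0.0528)² = 0.00279;  (1·δA/A)² = (1×0.0296)² = 0.000874;  (-1·δL/L)² = (-1×0.0971)² = 0.00943
δρ/ρ = √(0.0131) = 0.114
ρ = 7.19e-05 Ω·m, so δρ = 0.114 × 7.19e-05 = 8.22e-06 Ω·m.

8.22e-06 Ω·m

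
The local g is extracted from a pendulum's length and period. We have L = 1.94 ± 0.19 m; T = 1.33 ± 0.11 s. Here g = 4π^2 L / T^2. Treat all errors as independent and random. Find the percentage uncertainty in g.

For a monomial g ∝ L, T^-2, fractional errors add in quadrature:
  (1·δL/L)² = (1×0.0979)² = 0.00959;  (-2·δT/T)² = (-2×0.0827)² = 0.0274
δg/g = √(0.0370) = 0.192

19.2%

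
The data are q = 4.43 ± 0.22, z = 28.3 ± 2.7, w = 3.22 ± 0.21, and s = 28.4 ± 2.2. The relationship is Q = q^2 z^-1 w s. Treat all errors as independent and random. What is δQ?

Since Q is a product/quotient, work with relative uncertainties:
  (2·δq/q)² = (2×0.0497)² = 0.00987;  (-1·δz/z)² = (-1×0.0954)² = 0.00910;  (1·δw/w)² = (1×0.0652)² = 0.00425;  (1·δs/s)² = (1×0.0775)² = 0.00600
δQ/Q = √(0.0292) = 0.171
Q = 63.4, so δQ = 0.171 × 63.4 = 10.8.

10.8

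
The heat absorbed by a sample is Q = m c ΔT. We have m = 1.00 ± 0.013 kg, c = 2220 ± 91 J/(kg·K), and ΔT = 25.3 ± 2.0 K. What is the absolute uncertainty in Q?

5050 J

Products/powers → add relative errors in quadrature, weighted by exponent:
  (1·δm/m)² = (1×0.0130)² = 0.000169;  (1·δc/c)² = (1×0.0410)² = 0.00168;  (1·δΔT/ΔT)² = (1×0.0791)² = 0.00625
δQ/Q = √(0.00810) = 0.0900
Q = 56200 J, so δQ = 0.0900 × 56200 = 5050 J.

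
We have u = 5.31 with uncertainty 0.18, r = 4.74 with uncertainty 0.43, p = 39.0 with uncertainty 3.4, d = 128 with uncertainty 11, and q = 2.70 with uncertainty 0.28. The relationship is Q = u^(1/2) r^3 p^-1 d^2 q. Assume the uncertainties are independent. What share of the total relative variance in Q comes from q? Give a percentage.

(δQ/Q)² = (½·δu/u)² + (3·δr/r)² + (-1·δp/p)² + (2·δd/d)² + (1·δq/q)²
  u term: (0.5×0.0339)² = 0.000287
  r term: (3×0.0907)² = 0.0741
  p term: (-1×0.0872)² = 0.00760
  d term: (2×0.0859)² = 0.0295
  q term: (1×0.104)² = 0.0108
Total = 0.122. Share from q = 0.0108/0.122 = 0.0880.

8.80%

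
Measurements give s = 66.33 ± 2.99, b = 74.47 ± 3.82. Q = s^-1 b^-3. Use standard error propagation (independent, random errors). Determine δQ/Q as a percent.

16.0%

Each factor contributes (exponent × relative error)² to (δQ/Q)²:
  (-1·δs/s)² = (-1×0.0451)² = 0.00203;  (-3·δb/b)² = (-3×0.0513)² = 0.0237
δQ/Q = √(0.0257) = 0.160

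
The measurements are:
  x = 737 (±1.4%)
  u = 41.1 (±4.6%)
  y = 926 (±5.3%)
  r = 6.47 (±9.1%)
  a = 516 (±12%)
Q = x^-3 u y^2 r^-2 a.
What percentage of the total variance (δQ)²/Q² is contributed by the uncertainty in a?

(δQ/Q)² = (-3·δx/x)² + (1·δu/u)² + (2·δy/y)² + (-2·δr/r)² + (1·δa/a)²
  x term: (-3×0.0140)² = 0.00176
  u term: (1×0.0460)² = 0.00212
  y term: (2×0.0530)² = 0.0112
  r term: (-2×0.0910)² = 0.0331
  a term: (1×0.120)² = 0.0144
Total = 0.0626. Share from a = 0.0144/0.0626 = 0.230.

23.0%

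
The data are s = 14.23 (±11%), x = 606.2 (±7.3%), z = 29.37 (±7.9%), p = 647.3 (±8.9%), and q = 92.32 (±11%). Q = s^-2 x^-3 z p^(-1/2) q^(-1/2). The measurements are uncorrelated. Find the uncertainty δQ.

Q is a product of powers, so relative uncertainties combine in quadrature:
  (-2·δs/s)² = (-2×0.110)² = 0.0484;  (-3·δx/x)² = (-3×0.0730)² = 0.0480;  (1·δz/z)² = (1×0.0790)² = 0.00624;  (−½·δp/p)² = (-0.5×0.0890)² = 0.00198;  (−½·δq/q)² = (-0.5×0.110)² = 0.00302
δQ/Q = √(0.108) = 0.328
Q = 2.663e-12, so δQ = 0.328 × 2.663e-12 = 8.74e-13.

8.74e-13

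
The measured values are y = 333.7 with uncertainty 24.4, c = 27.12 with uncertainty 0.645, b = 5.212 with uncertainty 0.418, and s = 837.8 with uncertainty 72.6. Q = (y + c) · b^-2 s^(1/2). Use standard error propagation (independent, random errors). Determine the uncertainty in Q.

Let u = y + c = 360.8. δu = √(δy² + δc²) = √(595 + 0.416) = 24.4, so δu/u = 0.0676.
Q is then a monomial in u, b, s:
δQ/Q = √((δu/u)² + (-2·δb/b)² + (½·δs/s)²) = √(0.00458 + 0.0257 + 0.00188) = 0.179
Q = 384.5, so δQ = 0.179 × 384.5 = 69.0.

69.0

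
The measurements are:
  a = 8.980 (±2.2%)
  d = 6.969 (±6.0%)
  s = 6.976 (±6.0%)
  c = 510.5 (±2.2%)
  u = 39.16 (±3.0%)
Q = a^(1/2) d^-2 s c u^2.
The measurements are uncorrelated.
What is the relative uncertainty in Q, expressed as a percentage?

14.9%

Q is a product of powers, so relative uncertainties combine in quadrature:
  (½·δa/a)² = (0.5×0.0220)² = 0.000121;  (-2·δd/d)² = (-2×0.0600)² = 0.0144;  (1·δs/s)² = (1×0.0600)² = 0.00360;  (1·δc/c)² = (1×0.0220)² = 0.000484;  (2·δu/u)² = (2×0.0300)² = 0.00360
δQ/Q = √(0.0222) = 0.149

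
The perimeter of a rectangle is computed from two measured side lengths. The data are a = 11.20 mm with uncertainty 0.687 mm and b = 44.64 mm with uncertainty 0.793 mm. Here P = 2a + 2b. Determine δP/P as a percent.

1.88%

Sums and differences: (δP)² = Σ (cᵢ δxᵢ)².
  (2·δa)² = 1.89;  (2·δb)² = 2.52
δP = √(4.40) = 2.10 mm
P = 111.7 mm, so δP/P = 2.10/111.7 = 0.0188.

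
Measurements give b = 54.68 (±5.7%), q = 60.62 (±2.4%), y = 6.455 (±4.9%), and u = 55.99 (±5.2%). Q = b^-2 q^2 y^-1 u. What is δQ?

1.52

Each factor contributes (exponent × relative error)² to (δQ/Q)²:
  (-2·δb/b)² = (-2×0.0570)² = 0.0130;  (2·δq/q)² = (2×0.0240)² = 0.00230;  (-1·δy/y)² = (-1×0.0490)² = 0.00240;  (1·δu/u)² = (1×0.0520)² = 0.00270
δQ/Q = √(0.0204) = 0.143
Q = 10.66, so δQ = 0.143 × 10.66 = 1.52.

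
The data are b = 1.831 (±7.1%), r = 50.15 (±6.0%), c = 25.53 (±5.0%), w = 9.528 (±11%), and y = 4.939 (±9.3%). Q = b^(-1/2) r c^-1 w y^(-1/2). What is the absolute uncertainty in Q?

Q is a product of powers, so relative uncertainties combine in quadrature:
  (−½·δb/b)² = (-0.5×0.0710)² = 0.00126;  (1·δr/r)² = (1×0.0600)² = 0.00360;  (-1·δc/c)² = (-1×0.0500)² = 0.00250;  (1·δw/w)² = (1×0.110)² = 0.0121;  (−½·δy/y)² = (-0.5×0.0930)² = 0.00216
δQ/Q = √(0.0216) = 0.147
Q = 6.224, so δQ = 0.147 × 6.224 = 0.915.

0.915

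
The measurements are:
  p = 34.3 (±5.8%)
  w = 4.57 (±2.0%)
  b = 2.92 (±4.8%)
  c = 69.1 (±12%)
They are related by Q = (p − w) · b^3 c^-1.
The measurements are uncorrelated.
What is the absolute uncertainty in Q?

Let u = p − w = 29.7. δu = √(δp² + δw²) = √(3.96 + 0.00835) = 1.99, so δu/u = 0.0670.
Q is then a monomial in u, b, c:
δQ/Q = √((δu/u)² + (3·δb/b)² + (-1·δc/c)²) = √(0.00449 + 0.0207 + 0.0144) = 0.199
Q = 10.7, so δQ = 0.199 × 10.7 = 2.13.

2.13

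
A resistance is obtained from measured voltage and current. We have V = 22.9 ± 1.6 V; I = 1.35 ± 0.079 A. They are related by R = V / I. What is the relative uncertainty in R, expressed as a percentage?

For a monomial R ∝ V, I^-1, fractional errors add in quadrature:
  (1·δV/V)² = (1×0.0699)² = 0.00488;  (-1·δI/I)² = (-1×0.0585)² = 0.00342
δR/R = √(0.00831) = 0.0911

9.11%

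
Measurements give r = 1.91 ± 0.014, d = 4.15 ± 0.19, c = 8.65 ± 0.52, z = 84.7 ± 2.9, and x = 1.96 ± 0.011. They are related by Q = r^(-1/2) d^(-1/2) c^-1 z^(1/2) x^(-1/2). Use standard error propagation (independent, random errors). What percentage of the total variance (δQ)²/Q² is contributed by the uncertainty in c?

(δQ/Q)² = (−½·δr/r)² + (−½·δd/d)² + (-1·δc/c)² + (½·δz/z)² + (−½·δx/x)²
  r term: (-0.5×0.00733)² = 1.34e-05
  d term: (-0.5×0.0458)² = 0.000524
  c term: (-1×0.0601)² = 0.00361
  z term: (0.5×0.0342)² = 0.000293
  x term: (-0.5×0.00561)² = 7.87e-06
Total = 0.00445. Share from c = 0.00361/0.00445 = 0.812.

81.2%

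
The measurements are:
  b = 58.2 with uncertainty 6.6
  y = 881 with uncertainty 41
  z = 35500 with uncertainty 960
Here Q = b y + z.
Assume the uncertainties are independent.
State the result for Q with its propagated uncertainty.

Let p = b·y = 51300. δp/p = √((1·δb/b)² + (1·δy/y)²) = √(0.0129 + 0.00217) = 0.123, so δp = 6290.
Q = p + z: δQ = √(δp² + δz²) = √(3.95e+07 + 9.22e+05) = 6360
Q = 86800.

86800 ± 6360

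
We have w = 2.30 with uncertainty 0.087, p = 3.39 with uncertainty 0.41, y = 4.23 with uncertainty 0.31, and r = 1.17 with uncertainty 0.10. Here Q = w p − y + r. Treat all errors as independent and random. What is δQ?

1.04

Let h = w·p = 7.80. δh/h = √((1·δw/w)² + (1·δp/p)²) = √(0.00143 + 0.0146) = 0.127, so δh = 0.988.
Q = h − y + r: δQ = √(δh² + δy² + δr²) = √(0.976 + 0.0961 + 0.0100) = 1.04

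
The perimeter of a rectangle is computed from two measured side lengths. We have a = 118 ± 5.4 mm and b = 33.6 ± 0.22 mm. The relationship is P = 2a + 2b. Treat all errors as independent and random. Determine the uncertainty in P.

10.8 mm

P is a linear combination, so absolute uncertainties add in quadrature:
  (2·δa)² = 117;  (2·δb)² = 0.194
δP = √(117) = 10.8 mm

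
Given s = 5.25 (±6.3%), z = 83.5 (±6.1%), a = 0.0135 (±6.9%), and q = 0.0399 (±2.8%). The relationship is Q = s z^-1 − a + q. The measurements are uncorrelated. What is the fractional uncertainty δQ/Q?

0.0639

Let p = s·z^-1 = 0.0629. δp/p = √((1·δs/s)² + (-1·δz/z)²) = √(0.00397 + 0.00372) = 0.0877, so δp = 0.00551.
Q = p − a + q: δQ = √(δp² + δa² + δq²) = √(3.04e-05 + 8.68e-07 + 1.25e-06) = 0.00570
Q = 0.0893, so δQ/Q = 0.00570/0.0893 = 0.0639.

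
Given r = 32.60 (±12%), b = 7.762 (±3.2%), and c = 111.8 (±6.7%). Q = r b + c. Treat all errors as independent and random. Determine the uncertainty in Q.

32.3

Let p = r·b = 253.0. δp/p = √((1·δr/r)² + (1·δb/b)²) = √(0.0144 + 0.00102) = 0.124, so δp = 31.4.
Q = p + c: δQ = √(δp² + δc²) = √(988 + 56.1) = 32.3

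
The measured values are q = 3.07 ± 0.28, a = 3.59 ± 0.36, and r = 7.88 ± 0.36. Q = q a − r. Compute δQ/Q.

Let p = q·a = 11.0. δp/p = √((1·δq/q)² + (1·δa/a)²) = √(0.00832 + 0.0101) = 0.136, so δp = 1.49.
Q = p − r: δQ = √(δp² + δr²) = √(2.23 + 0.130) = 1.54
Q = 3.14, so δQ/Q = 1.54/3.14 = 0.489.

0.489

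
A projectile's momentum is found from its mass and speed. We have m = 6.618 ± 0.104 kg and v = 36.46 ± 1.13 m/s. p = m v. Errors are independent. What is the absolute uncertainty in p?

8.38 kg·m/s

p is a product of powers, so relative uncertainties combine in quadrature:
  (1·δm/m)² = (1×0.0157)² = 0.000247;  (1·δv/v)² = (1×0.0310)² = 0.000961
δp/p = √(0.00121) = 0.0347
p = 241.3 kg·m/s, so δp = 0.0347 × 241.3 = 8.38 kg·m/s.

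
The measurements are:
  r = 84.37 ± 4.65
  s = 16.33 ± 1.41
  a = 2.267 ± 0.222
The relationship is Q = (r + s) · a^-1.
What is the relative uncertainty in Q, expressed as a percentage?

10.9%

Let u = r + s = 100.7. δu = √(δr² + δs²) = √(21.6 + 1.99) = 4.86, so δu/u = 0.0483.
Q is then a monomial in u, a:
δQ/Q = √((δu/u)² + (-1·δa/a)²) = √(0.00233 + 0.00959) = 0.109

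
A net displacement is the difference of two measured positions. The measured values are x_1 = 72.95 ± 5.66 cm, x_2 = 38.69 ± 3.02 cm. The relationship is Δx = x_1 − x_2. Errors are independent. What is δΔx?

6.42 cm

Sums and differences: (δΔx)² = Σ (cᵢ δxᵢ)².
  (δx_1)² = 32.0;  (δx_2)² = 9.12
δΔx = √(41.2) = 6.42 cm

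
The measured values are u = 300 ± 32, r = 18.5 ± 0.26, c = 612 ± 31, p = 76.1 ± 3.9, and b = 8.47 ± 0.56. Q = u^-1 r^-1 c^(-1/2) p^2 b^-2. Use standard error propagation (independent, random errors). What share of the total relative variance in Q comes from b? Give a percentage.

43.5%

(δQ/Q)² = (-1·δu/u)² + (-1·δr/r)² + (−½·δc/c)² + (2·δp/p)² + (-2·δb/b)²
  u term: (-1×0.107)² = 0.0114
  r term: (-1×0.0141)² = 0.000198
  c term: (-0.5×0.0507)² = 0.000641
  p term: (2×0.0512)² = 0.0105
  b term: (-2×0.0661)² = 0.0175
Total = 0.0402. Share from b = 0.0175/0.0402 = 0.435.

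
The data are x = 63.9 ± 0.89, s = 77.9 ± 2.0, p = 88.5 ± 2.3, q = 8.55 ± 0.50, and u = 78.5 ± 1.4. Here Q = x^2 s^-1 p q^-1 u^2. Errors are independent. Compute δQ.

2.76e+05

Products/powers → add relative errors in quadrature, weighted by exponent:
  (2·δx/x)² = (2×0.0139)² = 0.000776;  (-1·δs/s)² = (-1×0.0257)² = 0.000659;  (1·δp/p)² = (1×0.0260)² = 0.000675;  (-1·δq/q)² = (-1×0.0585)² = 0.00342;  (2·δu/u)² = (2×0.0178)² = 0.00127
δQ/Q = √(0.00680) = 0.0825
Q = 3.34e+06, so δQ = 0.0825 × 3.34e+06 = 2.76e+05.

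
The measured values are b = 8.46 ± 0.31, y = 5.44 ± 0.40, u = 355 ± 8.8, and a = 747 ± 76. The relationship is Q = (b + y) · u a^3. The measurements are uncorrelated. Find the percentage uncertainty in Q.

30.8%

Let w = b + y = 13.9. δw = √(δb² + δy²) = √(0.0961 + 0.160) = 0.506, so δw/w = 0.0364.
Q is then a monomial in w, u, a:
δQ/Q = √((δw/w)² + (1·δu/u)² + (3·δa/a)²) = √(0.00133 + 0.000614 + 0.0932) = 0.308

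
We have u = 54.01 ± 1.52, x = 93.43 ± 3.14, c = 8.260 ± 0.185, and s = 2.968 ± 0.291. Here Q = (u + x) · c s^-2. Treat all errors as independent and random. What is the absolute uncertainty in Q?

27.5

Let w = u + x = 147.4. δw = √(δu² + δx²) = √(2.31 + 9.86) = 3.49, so δw/w = 0.0237.
Q is then a monomial in w, c, s:
δQ/Q = √((δw/w)² + (1·δc/c)² + (-2·δs/s)²) = √(0.000560 + 0.000502 + 0.0385) = 0.199
Q = 138.3, so δQ = 0.199 × 138.3 = 27.5.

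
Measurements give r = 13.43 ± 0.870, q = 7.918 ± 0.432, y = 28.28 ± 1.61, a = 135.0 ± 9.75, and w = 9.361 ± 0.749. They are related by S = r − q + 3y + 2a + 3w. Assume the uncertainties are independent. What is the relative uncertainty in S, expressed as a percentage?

For a sum/difference, combine absolute errors in quadrature:
  (δr)² = 0.757;  (δq)² = 0.187;  (3·δy)² = 23.3;  (2·δa)² = 380;  (3·δw)² = 5.05
δS = √(410) = 20.2
S = 388.4, so δS/S = 20.2/388.4 = 0.0521.

5.21%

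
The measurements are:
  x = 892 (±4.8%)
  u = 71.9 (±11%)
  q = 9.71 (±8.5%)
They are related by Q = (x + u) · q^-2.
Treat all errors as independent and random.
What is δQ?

Let w = x + u = 964. δw = √(δx² + δu²) = √(1830 + 62.6) = 43.5, so δw/w = 0.0452.
Q is then a monomial in w, q:
δQ/Q = √((δw/w)² + (-2·δq/q)²) = √(0.00204 + 0.0289) = 0.176
Q = 10.2, so δQ = 0.176 × 10.2 = 1.80.

1.80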